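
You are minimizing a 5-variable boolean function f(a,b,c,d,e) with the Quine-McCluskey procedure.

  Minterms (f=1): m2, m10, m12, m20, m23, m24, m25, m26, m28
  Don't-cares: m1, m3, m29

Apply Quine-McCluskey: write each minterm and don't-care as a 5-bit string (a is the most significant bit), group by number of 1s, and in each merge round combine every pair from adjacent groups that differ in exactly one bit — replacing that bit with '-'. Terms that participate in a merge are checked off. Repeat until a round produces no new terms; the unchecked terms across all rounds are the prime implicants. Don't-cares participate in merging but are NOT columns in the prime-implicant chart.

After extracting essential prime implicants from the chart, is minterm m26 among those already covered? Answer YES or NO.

NO

size-2^0 implicants → 00001(✓)  00010(✓)  00011(✓)  01010(✓)  01100(✓)  10100(✓)  10111  11000(✓)  11001(✓)  11010(✓)  11100(✓)  11101(✓)
size-2^1 implicants → -1010  -1100  0-010  000-1  0001-  1-100  11-00(✓)  11-01(✓)  110-0  1100-(✓)  1110-(✓)
size-2^2 implicants → 11-0-
Unchecked terms (primes): -1010, -1100, 0-010, 000-1, 0001-, 1-100, 10111, 11-0-, 110-0
Minterm coverage:
  m2 ⊆ 0-010,0001-
  m10 ⊆ -1010,0-010
  m12 ⊆ -1100 [E]
  m20 ⊆ 1-100 [E]
  m23 ⊆ 10111 [E]
  m24 ⊆ 11-0-,110-0
  m25 ⊆ 11-0- [E]
  m26 ⊆ -1010,110-0
  m28 ⊆ -1100,1-100,11-0-
E = {-1100, 1-100, 10111, 11-0-}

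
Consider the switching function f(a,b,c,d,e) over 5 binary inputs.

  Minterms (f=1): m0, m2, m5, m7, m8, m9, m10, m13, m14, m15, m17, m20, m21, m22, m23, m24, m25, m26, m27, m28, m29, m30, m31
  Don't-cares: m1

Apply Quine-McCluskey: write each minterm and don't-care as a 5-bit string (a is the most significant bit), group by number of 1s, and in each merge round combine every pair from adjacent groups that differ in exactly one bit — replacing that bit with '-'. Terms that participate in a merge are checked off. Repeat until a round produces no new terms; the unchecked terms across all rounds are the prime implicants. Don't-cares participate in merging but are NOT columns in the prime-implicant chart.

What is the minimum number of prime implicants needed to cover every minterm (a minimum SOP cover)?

[col 0] 00000*, 00001*, 00010*, 00101*, 00111*, 01000*, 01001*, 01010*, 01101*, 01110*, 01111*, 10001*, 10100*, 10101*, 10110*, 10111*, 11000*, 11001*, 11010*, 11011*, 11100*, 11101*, 11110*, 11111*
[col 1] -0001*, -0101*, -0111*, -1000*, -1001*, -1010*, -1101*, -1110*, -1111*, 0-000*, 0-001*, 0-010*, 0-101*, 0-111*, 00-01*, 000-0*, 0000-*, 001-1*, 01-01*, 01-10*, 010-0*, 0100-*, 011-1*, 0111-*, 1-001*, 1-100*, 1-101*, 1-110*, 1-111*, 10-01*, 101-0*, 101-1*, 1010-*, 1011-*, 11-00*, 11-01*, 11-10*, 11-11*, 110-0*, 110-1*, 1100-*, 1101-*, 111-0*, 111-1*, 1110-*, 1111-*
[col 2] --001*, --101*, --111*, -0-01*, -01-1*, -1-01*, -1-10, -10-0, -100-, -11-1*, -111-, 0--01*, 0-0-0, 0-00-, 0-1-1*, 1--01*, 1-1-0*, 1-1-1*, 1-10-*, 1-11-*, 101--*, 11--0*, 11--1*, 11-0-*, 11-1-*, 110--*, 111--*
[col 3] ---01, --1-1, 1-1--, 11---
Prime implicants: ---01, --1-1, -1-10, -10-0, -100-, -111-, 0-0-0, 0-00-, 1-1--, 11---
PI chart (minterm → PIs covering it):
  0 | 0-0-0,0-00-
  2 | 0-0-0  (sole → essential)
  5 | ---01,--1-1
  7 | --1-1  (sole → essential)
  8 | -10-0,-100-,0-0-0,0-00-
  9 | ---01,-100-,0-00-
  10 | -1-10,-10-0,0-0-0
  13 | ---01,--1-1
  14 | -1-10,-111-
  15 | --1-1,-111-
  17 | ---01  (sole → essential)
  20 | 1-1--  (sole → essential)
  21 | ---01,--1-1,1-1--
  22 | 1-1--  (sole → essential)
  23 | --1-1,1-1--
  24 | -10-0,-100-,11---
  25 | ---01,-100-,11---
  26 | -1-10,-10-0,11---
  27 | 11---  (sole → essential)
  28 | 1-1--,11---
  29 | ---01,--1-1,1-1--,11---
  30 | -1-10,-111-,1-1--,11---
  31 | --1-1,-111-,1-1--,11---
Essential prime implicants: ---01, --1-1, 0-0-0, 1-1--, 11---
Petrick residual → -1-10
Minimum SOP uses 6 PIs: d'e + ce + bde' + a'c'e' + ac + ab

6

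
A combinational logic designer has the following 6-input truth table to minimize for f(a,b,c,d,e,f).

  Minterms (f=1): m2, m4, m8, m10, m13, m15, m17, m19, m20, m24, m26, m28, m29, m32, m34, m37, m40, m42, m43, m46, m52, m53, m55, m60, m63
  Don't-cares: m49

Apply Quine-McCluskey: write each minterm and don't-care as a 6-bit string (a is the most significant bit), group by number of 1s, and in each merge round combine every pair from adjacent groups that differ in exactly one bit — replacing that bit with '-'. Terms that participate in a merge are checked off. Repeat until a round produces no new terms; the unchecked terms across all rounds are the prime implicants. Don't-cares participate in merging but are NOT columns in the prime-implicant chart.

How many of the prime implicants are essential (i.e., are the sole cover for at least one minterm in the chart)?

[col 0] 000010*, 000100*, 001000*, 001010*, 001101*, 001111*, 010001*, 010011*, 010100*, 011000*, 011010*, 011100*, 011101*, 100000*, 100010*, 100101*, 101000*, 101010*, 101011*, 101110*, 110001*, 110100*, 110101*, 110111*, 111100*, 111111*
[col 1] -00010*, -01000*, -01010*, -10001, -10100*, -11100*, 0-0100, 0-1000*, 0-1010*, 0-1101, 00-010*, 0010-0*, 0011-1, 01-100*, 0100-1, 011-00, 0110-0*, 01110-, 1-0101, 10-000*, 10-010*, 1000-0*, 101-10, 1010-0*, 10101-, 11-100*, 11-111, 110-01, 1101-1, 11010-
[col 2] -0-010, -010-0, -1-100, 0-10-0, 10-0-0
Prime implicants: -0-010, -010-0, -1-100, -10001, 0-0100, 0-10-0, 0-1101, 0011-1, 0100-1, 011-00, 01110-, 1-0101, 10-0-0, 101-10, 10101-, 11-111, 110-01, 1101-1, 11010-
PI chart (minterm → PIs covering it):
  2 | -0-010  (sole → essential)
  4 | 0-0100  (sole → essential)
  8 | -010-0,0-10-0
  10 | -0-010,-010-0,0-10-0
  13 | 0-1101,0011-1
  15 | 0011-1  (sole → essential)
  17 | -10001,0100-1
  19 | 0100-1  (sole → essential)
  20 | -1-100,0-0100
  24 | 0-10-0,011-00
  26 | 0-10-0  (sole → essential)
  28 | -1-100,011-00,01110-
  29 | 0-1101,01110-
  32 | 10-0-0  (sole → essential)
  34 | -0-010,10-0-0
  37 | 1-0101  (sole → essential)
  40 | -010-0,10-0-0
  42 | -0-010,-010-0,10-0-0,101-10,10101-
  43 | 10101-  (sole → essential)
  46 | 101-10  (sole → essential)
  52 | -1-100,11010-
  53 | 1-0101,110-01,1101-1,11010-
  55 | 11-111,1101-1
  60 | -1-100  (sole → essential)
  63 | 11-111  (sole → essential)
Essential prime implicants: -0-010, -1-100, 0-0100, 0-10-0, 0011-1, 0100-1, 1-0101, 10-0-0, 101-10, 10101-, 11-111

11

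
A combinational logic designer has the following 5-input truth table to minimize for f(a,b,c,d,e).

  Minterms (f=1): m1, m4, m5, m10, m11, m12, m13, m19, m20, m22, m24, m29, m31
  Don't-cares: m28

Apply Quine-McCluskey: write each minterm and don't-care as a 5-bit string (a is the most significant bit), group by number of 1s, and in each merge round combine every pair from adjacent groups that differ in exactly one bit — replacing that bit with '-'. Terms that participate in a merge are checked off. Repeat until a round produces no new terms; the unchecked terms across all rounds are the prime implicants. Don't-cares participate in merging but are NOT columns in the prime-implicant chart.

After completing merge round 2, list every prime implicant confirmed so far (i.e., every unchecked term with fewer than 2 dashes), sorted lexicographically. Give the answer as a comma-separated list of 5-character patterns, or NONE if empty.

Round 0: 00001✓ 00100✓ 00101✓ 01010✓ 01011✓ 01100✓ 01101✓ 10011 10100✓ 10110✓ 11000✓ 11100✓ 11101✓ 11111✓
Round 1: -0100✓ -1100✓ -1101✓ 0-100✓ 0-101✓ 00-01 0010-✓ 0101- 0110-✓ 1-100✓ 101-0 11-00 111-1 1110-✓
Round 2: --100 -110- 0-10-
PIs = {--100, -110-, 0-10-, 00-01, 0101-, 10011, 101-0, 11-00, 111-1}

00-01, 0101-, 10011, 101-0, 11-00, 111-1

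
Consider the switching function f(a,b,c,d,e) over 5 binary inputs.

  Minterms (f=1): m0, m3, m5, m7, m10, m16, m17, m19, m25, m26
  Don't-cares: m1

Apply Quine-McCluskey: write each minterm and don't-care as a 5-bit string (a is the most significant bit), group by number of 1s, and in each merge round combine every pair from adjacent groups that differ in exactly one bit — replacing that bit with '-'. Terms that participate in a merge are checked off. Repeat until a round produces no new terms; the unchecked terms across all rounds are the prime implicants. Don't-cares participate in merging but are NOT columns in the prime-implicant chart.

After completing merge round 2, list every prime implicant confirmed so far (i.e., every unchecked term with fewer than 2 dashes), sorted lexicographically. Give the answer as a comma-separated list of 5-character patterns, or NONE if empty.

size-2^0 implicants → 00000(✓)  00001(✓)  00011(✓)  00101(✓)  00111(✓)  01010(✓)  10000(✓)  10001(✓)  10011(✓)  11001(✓)  11010(✓)
size-2^1 implicants → -0000(✓)  -0001(✓)  -0011(✓)  -1010  00-01(✓)  00-11(✓)  000-1(✓)  0000-(✓)  001-1(✓)  1-001  100-1(✓)  1000-(✓)
size-2^2 implicants → -00-1  -000-  00--1
Unchecked terms (primes): -00-1, -000-, -1010, 00--1, 1-001

-1010, 1-001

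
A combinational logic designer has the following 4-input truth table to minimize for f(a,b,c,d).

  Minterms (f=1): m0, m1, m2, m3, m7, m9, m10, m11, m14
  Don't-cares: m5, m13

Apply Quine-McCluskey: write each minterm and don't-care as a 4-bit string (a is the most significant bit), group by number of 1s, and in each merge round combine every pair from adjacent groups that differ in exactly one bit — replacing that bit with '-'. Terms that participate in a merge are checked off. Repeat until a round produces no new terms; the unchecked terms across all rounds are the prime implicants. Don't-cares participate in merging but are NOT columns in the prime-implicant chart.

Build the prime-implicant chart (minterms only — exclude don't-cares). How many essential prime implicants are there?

3

size-2^0 implicants → 0000(✓)  0001(✓)  0010(✓)  0011(✓)  0101(✓)  0111(✓)  1001(✓)  1010(✓)  1011(✓)  1101(✓)  1110(✓)
size-2^1 implicants → -001(✓)  -010(✓)  -011(✓)  -101(✓)  0-01(✓)  0-11(✓)  00-0(✓)  00-1(✓)  000-(✓)  001-(✓)  01-1(✓)  1-01(✓)  1-10  10-1(✓)  101-(✓)
size-2^2 implicants → --01  -0-1  -01-  0--1  00--
Unchecked terms (primes): --01, -0-1, -01-, 0--1, 00--, 1-10
Minterm coverage:
  m0 ⊆ 00-- [E]
  m1 ⊆ --01,-0-1,0--1,00--
  m2 ⊆ -01-,00--
  m3 ⊆ -0-1,-01-,0--1,00--
  m7 ⊆ 0--1 [E]
  m9 ⊆ --01,-0-1
  m10 ⊆ -01-,1-10
  m11 ⊆ -0-1,-01-
  m14 ⊆ 1-10 [E]
E = {0--1, 00--, 1-10}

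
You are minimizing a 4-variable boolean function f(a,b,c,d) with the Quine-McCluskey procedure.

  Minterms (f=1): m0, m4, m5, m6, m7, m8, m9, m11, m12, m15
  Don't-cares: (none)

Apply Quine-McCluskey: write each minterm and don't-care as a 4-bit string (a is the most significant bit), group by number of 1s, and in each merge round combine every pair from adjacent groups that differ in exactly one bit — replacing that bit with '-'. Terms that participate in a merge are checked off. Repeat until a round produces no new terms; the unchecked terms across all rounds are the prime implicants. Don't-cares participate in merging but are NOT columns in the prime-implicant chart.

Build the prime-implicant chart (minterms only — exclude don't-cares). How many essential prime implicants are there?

size-2^0 implicants → 0000(✓)  0100(✓)  0101(✓)  0110(✓)  0111(✓)  1000(✓)  1001(✓)  1011(✓)  1100(✓)  1111(✓)
size-2^1 implicants → -000(✓)  -100(✓)  -111  0-00(✓)  01-0(✓)  01-1(✓)  010-(✓)  011-(✓)  1-00(✓)  1-11  10-1  100-
size-2^2 implicants → --00  01--
Unchecked terms (primes): --00, -111, 01--, 1-11, 10-1, 100-
Minterm coverage:
  m0 ⊆ --00 [E]
  m4 ⊆ --00,01--
  m5 ⊆ 01-- [E]
  m6 ⊆ 01-- [E]
  m7 ⊆ -111,01--
  m8 ⊆ --00,100-
  m9 ⊆ 10-1,100-
  m11 ⊆ 1-11,10-1
  m12 ⊆ --00 [E]
  m15 ⊆ -111,1-11
E = {--00, 01--}

2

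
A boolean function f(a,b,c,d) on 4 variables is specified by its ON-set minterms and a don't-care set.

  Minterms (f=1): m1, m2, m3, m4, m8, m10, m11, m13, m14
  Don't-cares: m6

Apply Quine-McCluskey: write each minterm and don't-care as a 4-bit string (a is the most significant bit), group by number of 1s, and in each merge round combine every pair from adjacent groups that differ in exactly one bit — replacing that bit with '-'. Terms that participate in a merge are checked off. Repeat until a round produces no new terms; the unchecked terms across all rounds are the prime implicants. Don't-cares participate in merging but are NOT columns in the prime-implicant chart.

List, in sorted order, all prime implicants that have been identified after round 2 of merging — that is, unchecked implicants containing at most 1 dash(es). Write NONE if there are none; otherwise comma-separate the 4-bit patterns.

Round 0: 0001✓ 0010✓ 0011✓ 0100✓ 0110✓ 1000✓ 1010✓ 1011✓ 1101 1110✓
Round 1: -010✓ -011✓ -110✓ 0-10✓ 00-1 001-✓ 01-0 1-10✓ 10-0 101-✓
Round 2: --10 -01-
PIs = {--10, -01-, 00-1, 01-0, 10-0, 1101}

00-1, 01-0, 10-0, 1101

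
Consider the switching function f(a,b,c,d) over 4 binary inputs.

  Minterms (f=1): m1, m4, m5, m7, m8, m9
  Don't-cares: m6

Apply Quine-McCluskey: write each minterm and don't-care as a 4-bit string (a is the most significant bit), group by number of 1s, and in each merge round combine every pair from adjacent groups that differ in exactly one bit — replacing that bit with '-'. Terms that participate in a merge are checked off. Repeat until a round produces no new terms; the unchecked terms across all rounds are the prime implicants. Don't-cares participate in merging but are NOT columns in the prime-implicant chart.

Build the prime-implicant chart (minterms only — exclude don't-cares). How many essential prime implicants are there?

size-2^0 implicants → 0001(✓)  0100(✓)  0101(✓)  0110(✓)  0111(✓)  1000(✓)  1001(✓)
size-2^1 implicants → -001  0-01  01-0(✓)  01-1(✓)  010-(✓)  011-(✓)  100-
size-2^2 implicants → 01--
Unchecked terms (primes): -001, 0-01, 01--, 100-
Minterm coverage:
  m1 ⊆ -001,0-01
  m4 ⊆ 01-- [E]
  m5 ⊆ 0-01,01--
  m7 ⊆ 01-- [E]
  m8 ⊆ 100- [E]
  m9 ⊆ -001,100-
E = {01--, 100-}

2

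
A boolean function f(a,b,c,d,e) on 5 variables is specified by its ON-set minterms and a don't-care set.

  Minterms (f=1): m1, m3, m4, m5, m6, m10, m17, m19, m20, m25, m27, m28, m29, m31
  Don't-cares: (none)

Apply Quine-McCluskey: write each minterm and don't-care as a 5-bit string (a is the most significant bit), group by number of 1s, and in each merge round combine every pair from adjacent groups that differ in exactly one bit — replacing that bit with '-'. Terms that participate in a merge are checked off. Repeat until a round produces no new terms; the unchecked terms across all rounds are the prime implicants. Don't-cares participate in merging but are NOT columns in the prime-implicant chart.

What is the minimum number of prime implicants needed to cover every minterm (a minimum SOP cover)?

6

Round 0: 00001✓ 00011✓ 00100✓ 00101✓ 00110✓ 01010 10001✓ 10011✓ 10100✓ 11001✓ 11011✓ 11100✓ 11101✓ 11111✓
Round 1: -0001✓ -0011✓ -0100 00-01 000-1✓ 001-0 0010- 1-001✓ 1-011✓ 1-100 100-1✓ 11-01✓ 11-11✓ 110-1✓ 111-1✓ 1110-
Round 2: -00-1 1-0-1 11--1
PIs = {-00-1, -0100, 00-01, 001-0, 0010-, 01010, 1-0-1, 1-100, 11--1, 1110-}
Coverage chart:
  m1: -00-1,00-01
  m3: -00-1 ←essential
  m4: -0100,001-0,0010-
  m5: 00-01,0010-
  m6: 001-0 ←essential
  m10: 01010 ←essential
  m17: -00-1,1-0-1
  m19: -00-1,1-0-1
  m20: -0100,1-100
  m25: 1-0-1,11--1
  m27: 1-0-1,11--1
  m28: 1-100,1110-
  m29: 11--1,1110-
  m31: 11--1 ←essential
Essential: -00-1, 001-0, 01010, 11--1
Petrick residual → 00-01, 1-100
Min cover (6 terms): b'c'e + a'b'd'e + a'b'ce' + a'bc'de' + acd'e' + abe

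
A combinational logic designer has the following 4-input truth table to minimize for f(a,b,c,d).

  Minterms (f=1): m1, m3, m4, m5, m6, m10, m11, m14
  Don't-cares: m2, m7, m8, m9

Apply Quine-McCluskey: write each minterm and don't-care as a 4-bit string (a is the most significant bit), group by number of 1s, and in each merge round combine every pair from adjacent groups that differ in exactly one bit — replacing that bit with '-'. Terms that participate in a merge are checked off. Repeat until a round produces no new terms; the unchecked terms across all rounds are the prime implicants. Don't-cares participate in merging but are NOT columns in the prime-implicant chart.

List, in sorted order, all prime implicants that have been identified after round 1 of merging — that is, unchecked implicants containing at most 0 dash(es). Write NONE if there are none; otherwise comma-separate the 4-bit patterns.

NONE

[col 0] 0001*, 0010*, 0011*, 0100*, 0101*, 0110*, 0111*, 1000*, 1001*, 1010*, 1011*, 1110*
[col 1] -001*, -010*, -011*, -110*, 0-01*, 0-10*, 0-11*, 00-1*, 001-*, 01-0*, 01-1*, 010-*, 011-*, 1-10*, 10-0*, 10-1*, 100-*, 101-*
[col 2] --10, -0-1, -01-, 0--1, 0-1-, 01--, 10--
Prime implicants: --10, -0-1, -01-, 0--1, 0-1-, 01--, 10--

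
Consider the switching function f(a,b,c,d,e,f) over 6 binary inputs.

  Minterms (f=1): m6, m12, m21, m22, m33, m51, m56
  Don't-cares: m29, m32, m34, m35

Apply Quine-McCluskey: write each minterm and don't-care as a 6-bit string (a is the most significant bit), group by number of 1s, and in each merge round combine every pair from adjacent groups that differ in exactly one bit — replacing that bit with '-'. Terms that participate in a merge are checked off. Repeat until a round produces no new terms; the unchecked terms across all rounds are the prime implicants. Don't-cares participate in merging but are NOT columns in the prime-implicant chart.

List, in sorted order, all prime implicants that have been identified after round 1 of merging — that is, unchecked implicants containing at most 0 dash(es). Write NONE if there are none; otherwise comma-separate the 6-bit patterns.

001100, 111000

Round 0: 000110✓ 001100 010101✓ 010110✓ 011101✓ 100000✓ 100001✓ 100010✓ 100011✓ 110011✓ 111000
Round 1: 0-0110 01-101 1-0011 1000-0✓ 1000-1✓ 10000-✓ 10001-✓
Round 2: 1000--
PIs = {0-0110, 001100, 01-101, 1-0011, 1000--, 111000}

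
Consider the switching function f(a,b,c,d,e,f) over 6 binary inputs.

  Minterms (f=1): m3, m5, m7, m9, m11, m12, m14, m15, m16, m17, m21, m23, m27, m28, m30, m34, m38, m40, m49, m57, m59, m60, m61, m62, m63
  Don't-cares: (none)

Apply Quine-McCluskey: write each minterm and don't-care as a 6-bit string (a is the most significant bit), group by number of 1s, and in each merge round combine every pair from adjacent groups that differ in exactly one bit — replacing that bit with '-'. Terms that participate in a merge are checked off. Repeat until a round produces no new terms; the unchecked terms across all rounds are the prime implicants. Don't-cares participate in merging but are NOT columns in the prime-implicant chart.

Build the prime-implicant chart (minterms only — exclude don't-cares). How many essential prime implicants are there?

7

Round 0: 000011✓ 000101✓ 000111✓ 001001✓ 001011✓ 001100✓ 001110✓ 001111✓ 010000✓ 010001✓ 010101✓ 010111✓ 011011✓ 011100✓ 011110✓ 100010✓ 100110✓ 101000 110001✓ 111001✓ 111011✓ 111100✓ 111101✓ 111110✓ 111111✓
Round 1: -10001 -11011 -11100✓ -11110✓ 0-0101✓ 0-0111✓ 0-1011 0-1100✓ 0-1110✓ 00-011✓ 00-111✓ 000-11✓ 0001-1✓ 001-11✓ 0010-1 0011-0✓ 00111- 010-01 01000- 0101-1✓ 0111-0✓ 100-10 11-001 111-01✓ 111-11✓ 1110-1✓ 1111-0✓ 1111-1✓ 11110-✓ 11111-✓
Round 2: -111-0 0-01-1 0-11-0 00--11 111--1 1111--
PIs = {-10001, -11011, -111-0, 0-01-1, 0-1011, 0-11-0, 00--11, 0010-1, 00111-, 010-01, 01000-, 100-10, 101000, 11-001, 111--1, 1111--}
Coverage chart:
  m3: 00--11 ←essential
  m5: 0-01-1 ←essential
  m7: 0-01-1,00--11
  m9: 0010-1 ←essential
  m11: 0-1011,00--11,0010-1
  m12: 0-11-0 ←essential
  m14: 0-11-0,00111-
  m15: 00--11,00111-
  m16: 01000- ←essential
  m17: -10001,010-01,01000-
  m21: 0-01-1,010-01
  m23: 0-01-1 ←essential
  m27: -11011,0-1011
  m28: -111-0,0-11-0
  m30: -111-0,0-11-0
  m34: 100-10 ←essential
  m38: 100-10 ←essential
  m40: 101000 ←essential
  m49: -10001,11-001
  m57: 11-001,111--1
  m59: -11011,111--1
  m60: -111-0,1111--
  m61: 111--1,1111--
  m62: -111-0,1111--
  m63: 111--1,1111--
Essential: 0-01-1, 0-11-0, 00--11, 0010-1, 01000-, 100-10, 101000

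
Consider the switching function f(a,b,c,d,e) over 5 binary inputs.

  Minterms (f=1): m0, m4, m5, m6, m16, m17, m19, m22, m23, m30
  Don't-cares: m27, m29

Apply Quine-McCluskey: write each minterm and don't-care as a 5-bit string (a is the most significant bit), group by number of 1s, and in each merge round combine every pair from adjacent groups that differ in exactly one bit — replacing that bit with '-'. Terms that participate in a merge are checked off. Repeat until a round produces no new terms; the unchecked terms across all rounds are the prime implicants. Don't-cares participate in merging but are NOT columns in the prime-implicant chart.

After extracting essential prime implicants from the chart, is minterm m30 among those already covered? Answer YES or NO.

[col 0] 00000*, 00100*, 00101*, 00110*, 10000*, 10001*, 10011*, 10110*, 10111*, 11011*, 11101, 11110*
[col 1] -0000, -0110, 00-00, 001-0, 0010-, 1-011, 1-110, 10-11, 100-1, 1000-, 1011-
Prime implicants: -0000, -0110, 00-00, 001-0, 0010-, 1-011, 1-110, 10-11, 100-1, 1000-, 1011-, 11101
PI chart (minterm → PIs covering it):
  0 | -0000,00-00
  4 | 00-00,001-0,0010-
  5 | 0010-  (sole → essential)
  6 | -0110,001-0
  16 | -0000,1000-
  17 | 100-1,1000-
  19 | 1-011,10-11,100-1
  22 | -0110,1-110,1011-
  23 | 10-11,1011-
  30 | 1-110  (sole → essential)
Essential prime implicants: 0010-, 1-110

YES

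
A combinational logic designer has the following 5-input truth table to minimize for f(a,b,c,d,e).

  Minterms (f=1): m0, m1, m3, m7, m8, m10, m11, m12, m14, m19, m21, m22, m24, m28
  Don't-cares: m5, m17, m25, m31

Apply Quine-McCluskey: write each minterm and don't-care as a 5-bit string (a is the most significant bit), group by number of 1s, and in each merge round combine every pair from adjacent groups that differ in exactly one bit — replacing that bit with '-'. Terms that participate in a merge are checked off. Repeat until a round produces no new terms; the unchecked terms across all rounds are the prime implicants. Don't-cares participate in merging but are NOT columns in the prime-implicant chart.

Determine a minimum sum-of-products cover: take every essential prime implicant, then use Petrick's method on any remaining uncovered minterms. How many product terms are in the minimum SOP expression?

size-2^0 implicants → 00000(✓)  00001(✓)  00011(✓)  00101(✓)  00111(✓)  01000(✓)  01010(✓)  01011(✓)  01100(✓)  01110(✓)  10001(✓)  10011(✓)  10101(✓)  10110  11000(✓)  11001(✓)  11100(✓)  11111
size-2^1 implicants → -0001(✓)  -0011(✓)  -0101(✓)  -1000(✓)  -1100(✓)  0-000  0-011  00-01(✓)  00-11(✓)  000-1(✓)  0000-  001-1(✓)  01-00(✓)  01-10(✓)  010-0(✓)  0101-  011-0(✓)  1-001  10-01(✓)  100-1(✓)  11-00(✓)  1100-
size-2^2 implicants → -0-01  -00-1  -1-00  00--1  01--0
Unchecked terms (primes): -0-01, -00-1, -1-00, 0-000, 0-011, 00--1, 0000-, 01--0, 0101-, 1-001, 10110, 1100-, 11111
Minterm coverage:
  m0 ⊆ 0-000,0000-
  m1 ⊆ -0-01,-00-1,00--1,0000-
  m3 ⊆ -00-1,0-011,00--1
  m7 ⊆ 00--1 [E]
  m8 ⊆ -1-00,0-000,01--0
  m10 ⊆ 01--0,0101-
  m11 ⊆ 0-011,0101-
  m12 ⊆ -1-00,01--0
  m14 ⊆ 01--0 [E]
  m19 ⊆ -00-1 [E]
  m21 ⊆ -0-01 [E]
  m22 ⊆ 10110 [E]
  m24 ⊆ -1-00,1100-
  m28 ⊆ -1-00 [E]
E = {-0-01, -00-1, -1-00, 00--1, 01--0, 10110}
Petrick residual → 0-000, 0-011
Cover = b'd'e + b'c'e + bd'e' + a'c'd'e' + a'c'de + a'b'e + a'be' + ab'cde'  |cover|=8

8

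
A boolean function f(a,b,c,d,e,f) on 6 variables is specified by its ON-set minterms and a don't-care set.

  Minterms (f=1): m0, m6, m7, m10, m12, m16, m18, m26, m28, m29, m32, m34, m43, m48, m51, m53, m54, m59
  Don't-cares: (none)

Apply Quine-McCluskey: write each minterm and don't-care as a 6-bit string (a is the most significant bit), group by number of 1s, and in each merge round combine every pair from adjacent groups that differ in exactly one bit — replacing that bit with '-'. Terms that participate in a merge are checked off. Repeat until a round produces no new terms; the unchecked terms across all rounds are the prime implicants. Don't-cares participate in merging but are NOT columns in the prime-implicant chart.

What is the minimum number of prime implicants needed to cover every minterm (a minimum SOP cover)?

11

[col 0] 000000*, 000110*, 000111*, 001010*, 001100*, 010000*, 010010*, 011010*, 011100*, 011101*, 100000*, 100010*, 101011*, 110000*, 110011*, 110101, 110110, 111011*
[col 1] -00000*, -10000*, 0-0000*, 0-1010, 0-1100, 00011-, 01-010, 0100-0, 01110-, 1-0000*, 1-1011, 1000-0, 11-011
[col 2] --0000
Prime implicants: --0000, 0-1010, 0-1100, 00011-, 01-010, 0100-0, 01110-, 1-1011, 1000-0, 11-011, 110101, 110110
PI chart (minterm → PIs covering it):
  0 | --0000  (sole → essential)
  6 | 00011-  (sole → essential)
  7 | 00011-  (sole → essential)
  10 | 0-1010  (sole → essential)
  12 | 0-1100  (sole → essential)
  16 | --0000,0100-0
  18 | 01-010,0100-0
  26 | 0-1010,01-010
  28 | 0-1100,01110-
  29 | 01110-  (sole → essential)
  32 | --0000,1000-0
  34 | 1000-0  (sole → essential)
  43 | 1-1011  (sole → essential)
  48 | --0000  (sole → essential)
  51 | 11-011  (sole → essential)
  53 | 110101  (sole → essential)
  54 | 110110  (sole → essential)
  59 | 1-1011,11-011
Essential prime implicants: --0000, 0-1010, 0-1100, 00011-, 01110-, 1-1011, 1000-0, 11-011, 110101, 110110
Petrick residual → 01-010
Minimum SOP uses 11 PIs: c'd'e'f' + a'cd'ef' + a'cde'f' + a'b'c'de + a'bd'ef' + a'bcde' + acd'ef + ab'c'd'f' + abd'ef + abc'de'f + abc'def'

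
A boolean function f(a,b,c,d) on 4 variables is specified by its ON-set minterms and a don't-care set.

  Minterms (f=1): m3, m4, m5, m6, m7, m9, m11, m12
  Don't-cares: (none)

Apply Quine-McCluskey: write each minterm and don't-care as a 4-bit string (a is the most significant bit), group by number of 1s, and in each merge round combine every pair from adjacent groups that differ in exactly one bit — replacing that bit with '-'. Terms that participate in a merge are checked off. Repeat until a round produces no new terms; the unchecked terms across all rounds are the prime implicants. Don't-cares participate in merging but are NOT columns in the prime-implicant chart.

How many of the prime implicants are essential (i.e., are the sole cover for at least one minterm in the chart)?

[col 0] 0011*, 0100*, 0101*, 0110*, 0111*, 1001*, 1011*, 1100*
[col 1] -011, -100, 0-11, 01-0*, 01-1*, 010-*, 011-*, 10-1
[col 2] 01--
Prime implicants: -011, -100, 0-11, 01--, 10-1
PI chart (minterm → PIs covering it):
  3 | -011,0-11
  4 | -100,01--
  5 | 01--  (sole → essential)
  6 | 01--  (sole → essential)
  7 | 0-11,01--
  9 | 10-1  (sole → essential)
  11 | -011,10-1
  12 | -100  (sole → essential)
Essential prime implicants: -100, 01--, 10-1

3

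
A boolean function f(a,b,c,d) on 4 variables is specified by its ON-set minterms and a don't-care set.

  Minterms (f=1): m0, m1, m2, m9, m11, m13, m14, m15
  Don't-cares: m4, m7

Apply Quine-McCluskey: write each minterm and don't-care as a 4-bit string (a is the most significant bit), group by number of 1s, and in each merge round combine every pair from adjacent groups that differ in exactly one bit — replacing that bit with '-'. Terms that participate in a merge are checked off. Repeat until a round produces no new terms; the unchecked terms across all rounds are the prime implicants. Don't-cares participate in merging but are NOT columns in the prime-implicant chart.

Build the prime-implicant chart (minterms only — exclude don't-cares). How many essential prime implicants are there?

3

Round 0: 0000✓ 0001✓ 0010✓ 0100✓ 0111✓ 1001✓ 1011✓ 1101✓ 1110✓ 1111✓
Round 1: -001 -111 0-00 00-0 000- 1-01✓ 1-11✓ 10-1✓ 11-1✓ 111-
Round 2: 1--1
PIs = {-001, -111, 0-00, 00-0, 000-, 1--1, 111-}
Coverage chart:
  m0: 0-00,00-0,000-
  m1: -001,000-
  m2: 00-0 ←essential
  m9: -001,1--1
  m11: 1--1 ←essential
  m13: 1--1 ←essential
  m14: 111- ←essential
  m15: -111,1--1,111-
Essential: 00-0, 1--1, 111-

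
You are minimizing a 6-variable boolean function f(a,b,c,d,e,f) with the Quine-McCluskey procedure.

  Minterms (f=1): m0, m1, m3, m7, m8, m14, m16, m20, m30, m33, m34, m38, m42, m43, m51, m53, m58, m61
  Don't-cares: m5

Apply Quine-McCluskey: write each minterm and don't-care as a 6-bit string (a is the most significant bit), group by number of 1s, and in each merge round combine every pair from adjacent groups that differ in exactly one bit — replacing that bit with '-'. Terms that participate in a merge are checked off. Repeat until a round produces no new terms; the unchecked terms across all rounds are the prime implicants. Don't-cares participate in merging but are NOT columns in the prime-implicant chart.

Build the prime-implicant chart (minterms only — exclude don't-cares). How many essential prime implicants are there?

[col 0] 000000*, 000001*, 000011*, 000101*, 000111*, 001000*, 001110*, 010000*, 010100*, 011110*, 100001*, 100010*, 100110*, 101010*, 101011*, 110011, 110101*, 111010*, 111101*
[col 1] -00001, 0-0000, 0-1110, 00-000, 000-01*, 000-11*, 0000-1*, 00000-, 0001-1*, 010-00, 1-1010, 10-010, 100-10, 10101-, 11-101
[col 2] 000--1
Prime implicants: -00001, 0-0000, 0-1110, 00-000, 000--1, 00000-, 010-00, 1-1010, 10-010, 100-10, 10101-, 11-101, 110011
PI chart (minterm → PIs covering it):
  0 | 0-0000,00-000,00000-
  1 | -00001,000--1,00000-
  3 | 000--1  (sole → essential)
  7 | 000--1  (sole → essential)
  8 | 00-000  (sole → essential)
  14 | 0-1110  (sole → essential)
  16 | 0-0000,010-00
  20 | 010-00  (sole → essential)
  30 | 0-1110  (sole → essential)
  33 | -00001  (sole → essential)
  34 | 10-010,100-10
  38 | 100-10  (sole → essential)
  42 | 1-1010,10-010,10101-
  43 | 10101-  (sole → essential)
  51 | 110011  (sole → essential)
  53 | 11-101  (sole → essential)
  58 | 1-1010  (sole → essential)
  61 | 11-101  (sole → essential)
Essential prime implicants: -00001, 0-1110, 00-000, 000--1, 010-00, 1-1010, 100-10, 10101-, 11-101, 110011

10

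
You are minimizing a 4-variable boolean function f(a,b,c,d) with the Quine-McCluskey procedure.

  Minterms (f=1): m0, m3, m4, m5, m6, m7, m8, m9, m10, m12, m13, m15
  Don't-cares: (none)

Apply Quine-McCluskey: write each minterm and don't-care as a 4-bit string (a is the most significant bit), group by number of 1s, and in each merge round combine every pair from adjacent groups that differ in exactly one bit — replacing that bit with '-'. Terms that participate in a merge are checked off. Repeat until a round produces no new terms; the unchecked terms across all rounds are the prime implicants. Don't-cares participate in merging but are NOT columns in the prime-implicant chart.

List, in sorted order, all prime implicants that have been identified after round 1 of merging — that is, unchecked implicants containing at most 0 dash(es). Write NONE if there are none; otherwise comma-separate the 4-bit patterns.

NONE

Round 0: 0000✓ 0011✓ 0100✓ 0101✓ 0110✓ 0111✓ 1000✓ 1001✓ 1010✓ 1100✓ 1101✓ 1111✓
Round 1: -000✓ -100✓ -101✓ -111✓ 0-00✓ 0-11 01-0✓ 01-1✓ 010-✓ 011-✓ 1-00✓ 1-01✓ 10-0 100-✓ 11-1✓ 110-✓
Round 2: --00 -1-1 -10- 01-- 1-0-
PIs = {--00, -1-1, -10-, 0-11, 01--, 1-0-, 10-0}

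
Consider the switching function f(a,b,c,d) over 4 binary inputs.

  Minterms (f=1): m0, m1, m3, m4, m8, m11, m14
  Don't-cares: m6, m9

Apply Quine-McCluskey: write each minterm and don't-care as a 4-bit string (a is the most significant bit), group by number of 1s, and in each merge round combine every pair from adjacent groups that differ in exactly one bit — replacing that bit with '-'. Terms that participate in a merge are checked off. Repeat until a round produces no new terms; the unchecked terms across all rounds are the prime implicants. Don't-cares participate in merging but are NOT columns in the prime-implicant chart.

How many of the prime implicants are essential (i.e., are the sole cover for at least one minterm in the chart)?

3

Round 0: 0000✓ 0001✓ 0011✓ 0100✓ 0110✓ 1000✓ 1001✓ 1011✓ 1110✓
Round 1: -000✓ -001✓ -011✓ -110 0-00 00-1✓ 000-✓ 01-0 10-1✓ 100-✓
Round 2: -0-1 -00-
PIs = {-0-1, -00-, -110, 0-00, 01-0}
Coverage chart:
  m0: -00-,0-00
  m1: -0-1,-00-
  m3: -0-1 ←essential
  m4: 0-00,01-0
  m8: -00- ←essential
  m11: -0-1 ←essential
  m14: -110 ←essential
Essential: -0-1, -00-, -110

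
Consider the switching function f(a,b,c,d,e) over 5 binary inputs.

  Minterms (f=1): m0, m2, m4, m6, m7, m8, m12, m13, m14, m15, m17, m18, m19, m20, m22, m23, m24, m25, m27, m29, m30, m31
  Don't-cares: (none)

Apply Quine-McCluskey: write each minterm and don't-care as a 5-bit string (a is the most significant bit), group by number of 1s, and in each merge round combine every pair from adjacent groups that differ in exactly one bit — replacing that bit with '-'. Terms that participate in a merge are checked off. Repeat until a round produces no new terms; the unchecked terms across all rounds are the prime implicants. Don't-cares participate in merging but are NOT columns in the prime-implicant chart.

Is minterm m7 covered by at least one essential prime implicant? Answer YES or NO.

[col 0] 00000*, 00010*, 00100*, 00110*, 00111*, 01000*, 01100*, 01101*, 01110*, 01111*, 10001*, 10010*, 10011*, 10100*, 10110*, 10111*, 11000*, 11001*, 11011*, 11101*, 11110*, 11111*
[col 1] -0010*, -0100*, -0110*, -0111*, -1000, -1101*, -1110*, -1111*, 0-000*, 0-100*, 0-110*, 0-111*, 00-00*, 00-10*, 000-0*, 001-0*, 0011-*, 01-00*, 011-0*, 011-1*, 0110-*, 0111-*, 1-001*, 1-011*, 1-110*, 1-111*, 10-10*, 10-11*, 100-1*, 1001-*, 101-0*, 1011-*, 11-01*, 11-11*, 110-1*, 1100-, 111-1*, 1111-*
[col 2] --110*, --111*, -0-10, -01-0, -011-*, -11-1, -111-*, 0--00, 0-1-0, 0-11-*, 00--0, 011--, 1--11, 1-0-1, 1-11-*, 10-1-, 11--1
[col 3] --11-
Prime implicants: --11-, -0-10, -01-0, -1000, -11-1, 0--00, 0-1-0, 00--0, 011--, 1--11, 1-0-1, 10-1-, 11--1, 1100-
PI chart (minterm → PIs covering it):
  0 | 0--00,00--0
  2 | -0-10,00--0
  4 | -01-0,0--00,0-1-0,00--0
  6 | --11-,-0-10,-01-0,0-1-0,00--0
  7 | --11-  (sole → essential)
  8 | -1000,0--00
  12 | 0--00,0-1-0,011--
  13 | -11-1,011--
  14 | --11-,0-1-0,011--
  15 | --11-,-11-1,011--
  17 | 1-0-1  (sole → essential)
  18 | -0-10,10-1-
  19 | 1--11,1-0-1,10-1-
  20 | -01-0  (sole → essential)
  22 | --11-,-0-10,-01-0,10-1-
  23 | --11-,1--11,10-1-
  24 | -1000,1100-
  25 | 1-0-1,11--1,1100-
  27 | 1--11,1-0-1,11--1
  29 | -11-1,11--1
  30 | --11-  (sole → essential)
  31 | --11-,-11-1,1--11,11--1
Essential prime implicants: --11-, -01-0, 1-0-1

YES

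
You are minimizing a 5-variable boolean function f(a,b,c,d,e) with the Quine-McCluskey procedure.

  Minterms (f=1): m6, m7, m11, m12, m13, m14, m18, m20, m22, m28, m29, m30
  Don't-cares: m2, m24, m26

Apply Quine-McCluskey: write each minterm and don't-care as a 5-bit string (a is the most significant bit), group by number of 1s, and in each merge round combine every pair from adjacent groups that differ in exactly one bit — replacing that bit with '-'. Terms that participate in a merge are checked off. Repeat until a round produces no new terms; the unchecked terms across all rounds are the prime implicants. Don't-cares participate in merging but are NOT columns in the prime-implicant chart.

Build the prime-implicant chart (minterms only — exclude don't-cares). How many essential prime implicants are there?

Round 0: 00010✓ 00110✓ 00111✓ 01011 01100✓ 01101✓ 01110✓ 10010✓ 10100✓ 10110✓ 11000✓ 11010✓ 11100✓ 11101✓ 11110✓
Round 1: -0010✓ -0110✓ -1100✓ -1101✓ -1110✓ 0-110✓ 00-10✓ 0011- 011-0✓ 0110-✓ 1-010✓ 1-100✓ 1-110✓ 10-10✓ 101-0✓ 11-00✓ 11-10✓ 110-0✓ 111-0✓ 1110-✓
Round 2: --110 -0-10 -11-0 -110- 1--10 1-1-0 11--0
PIs = {--110, -0-10, -11-0, -110-, 0011-, 01011, 1--10, 1-1-0, 11--0}
Coverage chart:
  m6: --110,-0-10,0011-
  m7: 0011- ←essential
  m11: 01011 ←essential
  m12: -11-0,-110-
  m13: -110- ←essential
  m14: --110,-11-0
  m18: -0-10,1--10
  m20: 1-1-0 ←essential
  m22: --110,-0-10,1--10,1-1-0
  m28: -11-0,-110-,1-1-0,11--0
  m29: -110- ←essential
  m30: --110,-11-0,1--10,1-1-0,11--0
Essential: -110-, 0011-, 01011, 1-1-0

4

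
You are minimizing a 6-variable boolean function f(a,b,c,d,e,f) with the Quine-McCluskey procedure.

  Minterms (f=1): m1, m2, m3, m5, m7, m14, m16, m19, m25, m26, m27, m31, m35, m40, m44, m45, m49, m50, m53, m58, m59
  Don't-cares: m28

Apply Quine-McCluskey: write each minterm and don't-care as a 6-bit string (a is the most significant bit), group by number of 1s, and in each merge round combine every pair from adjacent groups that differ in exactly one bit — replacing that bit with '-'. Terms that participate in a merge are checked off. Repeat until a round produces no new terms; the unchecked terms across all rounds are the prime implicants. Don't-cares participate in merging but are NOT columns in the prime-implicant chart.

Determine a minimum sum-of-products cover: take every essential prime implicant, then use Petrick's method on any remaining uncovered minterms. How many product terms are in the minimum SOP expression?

Round 0: 000001✓ 000010✓ 000011✓ 000101✓ 000111✓ 001110 010000 010011✓ 011001✓ 011010✓ 011011✓ 011100 011111✓ 100011✓ 101000✓ 101100✓ 101101✓ 110001✓ 110010✓ 110101✓ 111010✓ 111011✓
Round 1: -00011 -11010✓ -11011✓ 0-0011 000-01✓ 000-11✓ 0000-1✓ 00001- 0001-1✓ 01-011 011-11 0110-1 01101-✓ 101-00 10110- 11-010 110-01 11101-✓
Round 2: -1101- 000--1
PIs = {-00011, -1101-, 0-0011, 000--1, 00001-, 001110, 01-011, 010000, 011-11, 0110-1, 011100, 101-00, 10110-, 11-010, 110-01}
Coverage chart:
  m1: 000--1 ←essential
  m2: 00001- ←essential
  m3: -00011,0-0011,000--1,00001-
  m5: 000--1 ←essential
  m7: 000--1 ←essential
  m14: 001110 ←essential
  m16: 010000 ←essential
  m19: 0-0011,01-011
  m25: 0110-1 ←essential
  m26: -1101- ←essential
  m27: -1101-,01-011,011-11,0110-1
  m31: 011-11 ←essential
  m35: -00011 ←essential
  m40: 101-00 ←essential
  m44: 101-00,10110-
  m45: 10110- ←essential
  m49: 110-01 ←essential
  m50: 11-010 ←essential
  m53: 110-01 ←essential
  m58: -1101-,11-010
  m59: -1101- ←essential
Essential: -00011, -1101-, 000--1, 00001-, 001110, 010000, 011-11, 0110-1, 101-00, 10110-, 11-010, 110-01
Petrick residual → 0-0011
Min cover (13 terms): b'c'd'ef + bcd'e + a'c'd'ef + a'b'c'f + a'b'c'd'e + a'b'cdef' + a'bc'd'e'f' + a'bcef + a'bcd'f + ab'ce'f' + ab'cde' + abd'ef' + abc'e'f

13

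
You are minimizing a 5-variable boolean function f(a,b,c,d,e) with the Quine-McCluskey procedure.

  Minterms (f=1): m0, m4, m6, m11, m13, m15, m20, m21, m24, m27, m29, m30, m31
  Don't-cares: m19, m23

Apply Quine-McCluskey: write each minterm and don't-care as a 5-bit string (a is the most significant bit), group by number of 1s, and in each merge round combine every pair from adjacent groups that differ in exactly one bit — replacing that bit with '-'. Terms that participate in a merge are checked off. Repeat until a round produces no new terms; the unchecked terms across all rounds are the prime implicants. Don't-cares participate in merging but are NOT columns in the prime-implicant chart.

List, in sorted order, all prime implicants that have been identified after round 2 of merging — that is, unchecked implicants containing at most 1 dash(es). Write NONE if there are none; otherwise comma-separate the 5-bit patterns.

size-2^0 implicants → 00000(✓)  00100(✓)  00110(✓)  01011(✓)  01101(✓)  01111(✓)  10011(✓)  10100(✓)  10101(✓)  10111(✓)  11000  11011(✓)  11101(✓)  11110(✓)  11111(✓)
size-2^1 implicants → -0100  -1011(✓)  -1101(✓)  -1111(✓)  00-00  001-0  01-11(✓)  011-1(✓)  1-011(✓)  1-101(✓)  1-111(✓)  10-11(✓)  101-1(✓)  1010-  11-11(✓)  111-1(✓)  1111-
size-2^2 implicants → -1-11  -11-1  1--11  1-1-1
Unchecked terms (primes): -0100, -1-11, -11-1, 00-00, 001-0, 1--11, 1-1-1, 1010-, 11000, 1111-

-0100, 00-00, 001-0, 1010-, 11000, 1111-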